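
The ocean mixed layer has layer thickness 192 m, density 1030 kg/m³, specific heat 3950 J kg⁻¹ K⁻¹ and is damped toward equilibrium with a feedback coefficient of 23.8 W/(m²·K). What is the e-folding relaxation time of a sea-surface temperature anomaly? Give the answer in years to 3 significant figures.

Areal heat capacity C = ρ c_p D = 1030 × 3950 × 192 = 7.81×10^8 J/(m^2 K).
Relaxation time τ = C / λ = 7.81×10^8 / 23.8 = 3.28×10^7 s.
In years: 3.28×10^7 s / (3.156×10^7 s/year) = 1.04 years.

1.04 years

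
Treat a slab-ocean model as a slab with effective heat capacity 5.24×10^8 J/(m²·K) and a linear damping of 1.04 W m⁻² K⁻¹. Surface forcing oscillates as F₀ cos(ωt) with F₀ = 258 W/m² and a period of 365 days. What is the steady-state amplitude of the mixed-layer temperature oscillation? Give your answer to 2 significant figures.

Areal heat capacity C = 5.24×10^8 J/(m²·K) (given).
Angular frequency ω = 2π / T = 2π / 3.15×10^7 s = 1.99×10^-7 s⁻¹.
√((Cω)² + λ²) = √((104)² + 1.04²) = 104 W/(m²·K).
Amplitude A = F₀ / √((Cω)²+λ²) = 258 / 104 = 2.47 K.

2.5 K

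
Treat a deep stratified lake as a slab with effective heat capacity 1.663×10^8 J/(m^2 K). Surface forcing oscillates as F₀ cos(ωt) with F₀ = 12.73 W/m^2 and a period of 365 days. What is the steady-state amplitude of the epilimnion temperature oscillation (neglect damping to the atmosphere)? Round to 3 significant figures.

Areal heat capacity C = 1.663×10^8 J/(m^2 K) (given).
Angular frequency ω = 2π / T = 2π / 3.15×10^7 s = 1.99×10^-7 s⁻¹.
Cω = 1.66×10^8 × 1.99×10^-7 = 33.1 W/(m²·K).
Amplitude A = F₀ / (Cω) = 12.73 / 33.1 = 0.384 K.

0.384 K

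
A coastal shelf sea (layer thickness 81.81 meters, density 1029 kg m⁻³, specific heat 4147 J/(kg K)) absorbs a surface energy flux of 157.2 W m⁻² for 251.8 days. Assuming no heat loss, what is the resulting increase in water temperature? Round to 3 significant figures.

9.80 K

Areal heat capacity C = ρ c_p D = 1029 × 4147 × 81.81 = 3.49×10^8 J/(m²·K).
Net heat input Q = F Δt = 157.2 × (251.8 days × 86400 s/day) = 3.42×10^9 J/m².
ΔT = Q / C = 3.42×10^9 / 3.49×10^8 = 9.80 K.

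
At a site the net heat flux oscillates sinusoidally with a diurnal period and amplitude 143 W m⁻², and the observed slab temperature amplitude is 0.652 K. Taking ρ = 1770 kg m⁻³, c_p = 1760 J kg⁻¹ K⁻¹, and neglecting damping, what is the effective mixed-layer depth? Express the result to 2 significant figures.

ω = 2π / 86400 s = 7.27×10^-5 s⁻¹.
Required C = F₀ / (A ω) = 143 / (0.652 × 7.27×10^-5) = 3.02×10^6 J/(m²·K).
D = C / (ρ c_p) = 3.02×10^6 / (1770 × 1760) = 0.968 m.

0.97 m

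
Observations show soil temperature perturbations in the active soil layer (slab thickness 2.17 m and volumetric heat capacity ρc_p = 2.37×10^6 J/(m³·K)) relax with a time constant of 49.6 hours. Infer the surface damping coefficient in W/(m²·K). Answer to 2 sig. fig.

Areal heat capacity C = ρc_p × D = 2.37×10^6 × 2.17 = 5.14×10^6 J m⁻² K⁻¹.
τ = 49.6 hours = 1.79×10^5 s.
λ = C / τ = 5.14×10^6 / 1.79×10^5 = 28.8 W/(m²·K).

29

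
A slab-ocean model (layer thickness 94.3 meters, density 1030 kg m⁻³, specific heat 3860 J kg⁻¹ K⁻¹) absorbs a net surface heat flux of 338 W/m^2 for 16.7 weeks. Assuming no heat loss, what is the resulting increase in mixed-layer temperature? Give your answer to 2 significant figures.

9.1 K

Areal heat capacity C = ρ c_p D = 1030 × 3860 × 94.3 = 3.75×10^8 J/(m^2 K).
Net heat input Q = F Δt = 338 × (16.7 weeks × 6.048×10^5 s/week) = 3.41×10^9 J/m².
ΔT = Q / C = 3.41×10^9 / 3.75×10^8 = 9.11 K.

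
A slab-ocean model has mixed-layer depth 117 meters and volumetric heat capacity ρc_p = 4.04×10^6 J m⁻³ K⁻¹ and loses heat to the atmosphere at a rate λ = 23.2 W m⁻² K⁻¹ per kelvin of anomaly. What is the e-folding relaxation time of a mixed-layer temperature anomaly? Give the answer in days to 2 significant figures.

240 days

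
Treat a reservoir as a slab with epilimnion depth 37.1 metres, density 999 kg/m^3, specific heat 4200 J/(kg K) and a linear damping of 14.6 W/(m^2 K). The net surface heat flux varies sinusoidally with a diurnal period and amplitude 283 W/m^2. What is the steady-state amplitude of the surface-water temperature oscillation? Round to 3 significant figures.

0.0250 K

Areal heat capacity C = ρ c_p D = 999 × 4200 × 37.1 = 1.56×10^8 J/(m^2 K).
Angular frequency ω = 2π / T = 2π / 86400 s = 7.27×10^-5 s⁻¹.
√((Cω)² + λ²) = √((11300)² + 14.6²) = 11300 W/(m²·K).
Amplitude A = F₀ / √((Cω)²+λ²) = 283 / 11300 = 0.0250 K.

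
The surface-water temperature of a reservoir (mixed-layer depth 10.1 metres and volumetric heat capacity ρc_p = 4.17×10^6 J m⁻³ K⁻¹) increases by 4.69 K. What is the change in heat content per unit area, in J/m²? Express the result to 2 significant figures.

2.0×10^8

Areal heat capacity C = ρc_p × D = 4.17×10^6 × 10.1 = 4.21×10^7 J/(m^2 K).
ΔQ = C ΔT = 4.21×10^7 × 4.69 = 1.98×10^8 J/m².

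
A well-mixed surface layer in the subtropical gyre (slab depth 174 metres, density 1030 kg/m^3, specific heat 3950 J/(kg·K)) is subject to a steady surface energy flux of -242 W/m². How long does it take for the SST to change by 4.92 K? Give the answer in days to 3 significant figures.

Areal heat capacity C = ρ c_p D = 1030 × 3950 × 174 = 7.08×10^8 J/(m²·K).
Time required: Δt = C ΔT / F = 7.08×10^8 × -4.92 / -242 = 1.44×10^7 s.
In days: 1.44×10^7 s / (86400 s/day) = 167 days.

167 days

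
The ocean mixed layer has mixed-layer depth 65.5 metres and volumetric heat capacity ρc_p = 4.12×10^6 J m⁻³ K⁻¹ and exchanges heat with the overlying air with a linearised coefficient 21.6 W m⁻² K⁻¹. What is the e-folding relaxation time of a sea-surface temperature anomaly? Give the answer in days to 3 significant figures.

145 days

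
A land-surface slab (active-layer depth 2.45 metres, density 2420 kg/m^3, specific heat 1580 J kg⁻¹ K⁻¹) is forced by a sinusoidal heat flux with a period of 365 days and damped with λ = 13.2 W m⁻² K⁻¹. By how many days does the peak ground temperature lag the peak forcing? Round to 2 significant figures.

8.2 days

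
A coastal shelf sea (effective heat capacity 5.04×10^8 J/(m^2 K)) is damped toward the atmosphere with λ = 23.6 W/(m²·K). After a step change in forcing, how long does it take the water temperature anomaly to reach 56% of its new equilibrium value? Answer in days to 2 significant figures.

Areal heat capacity C = 5.04×10^8 J/(m^2 K) (given).
τ = C / λ = 5.04×10^8 / 23.6 = 2.14×10^7 s.
Fraction reached: 1 − e^(−t/τ) = 0.56 ⇒ t = −τ ln(1 − 0.56) = τ × 0.821.
t = 1.75×10^7 s = 203 days.

200 days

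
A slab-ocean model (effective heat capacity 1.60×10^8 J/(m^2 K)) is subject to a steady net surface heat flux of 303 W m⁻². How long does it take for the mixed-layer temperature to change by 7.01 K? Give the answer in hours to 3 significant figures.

Areal heat capacity C = 1.60×10^8 J/(m^2 K) (given).
Time required: Δt = C ΔT / F = 1.60×10^8 × 7.01 / 303 = 3.70×10^6 s.
In hours: 3.70×10^6 s / (3600 s/hour) = 1030 hours.

1030 hours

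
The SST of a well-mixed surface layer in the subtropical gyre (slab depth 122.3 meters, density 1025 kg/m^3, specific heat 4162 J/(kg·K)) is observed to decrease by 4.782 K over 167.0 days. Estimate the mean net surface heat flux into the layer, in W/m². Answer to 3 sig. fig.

-173

Areal heat capacity C = ρ c_p D = 1025 × 4162 × 122.3 = 5.22×10^8 J/(m^2 K).
Required heat per unit area: Q = C ΔT = 5.22×10^8 × -4.782 = -2.49×10^9 J/m².
Flux F = Q / Δt = -2.49×10^9 / 1.44×10^7 s = -173 W/m².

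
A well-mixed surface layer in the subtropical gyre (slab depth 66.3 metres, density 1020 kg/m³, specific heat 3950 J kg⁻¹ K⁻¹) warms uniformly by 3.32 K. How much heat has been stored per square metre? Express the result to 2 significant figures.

8.9×10^8

Areal heat capacity C = ρ c_p D = 1020 × 3950 × 66.3 = 2.67×10^8 J/(m²·K).
ΔQ = C ΔT = 2.67×10^8 × 3.32 = 8.87×10^8 J/m².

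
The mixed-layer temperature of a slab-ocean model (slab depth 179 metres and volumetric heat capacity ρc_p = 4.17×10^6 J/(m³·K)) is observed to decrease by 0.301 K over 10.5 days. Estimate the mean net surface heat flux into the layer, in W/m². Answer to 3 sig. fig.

Areal heat capacity C = ρc_p × D = 4.17×10^6 × 179 = 7.46×10^8 J/(m²·K).
Required heat per unit area: Q = C ΔT = 7.46×10^8 × -0.301 = -2.25×10^8 J/m².
Flux F = Q / Δt = -2.25×10^8 / 9.07×10^5 s = -248 W/m².

-248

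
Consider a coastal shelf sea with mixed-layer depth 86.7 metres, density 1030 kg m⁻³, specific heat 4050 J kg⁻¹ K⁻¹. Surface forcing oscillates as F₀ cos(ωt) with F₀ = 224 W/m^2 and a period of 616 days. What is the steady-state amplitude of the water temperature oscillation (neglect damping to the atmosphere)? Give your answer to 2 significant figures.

Areal heat capacity C = ρ c_p D = 1030 × 4050 × 86.7 = 3.62×10^8 J/(m²·K).
Angular frequency ω = 2π / T = 2π / 5.32×10^7 s = 1.18×10^-7 s⁻¹.
Cω = 3.62×10^8 × 1.18×10^-7 = 42.7 W/(m²·K).
Amplitude A = F₀ / (Cω) = 224 / 42.7 = 5.25 K.

5.2 K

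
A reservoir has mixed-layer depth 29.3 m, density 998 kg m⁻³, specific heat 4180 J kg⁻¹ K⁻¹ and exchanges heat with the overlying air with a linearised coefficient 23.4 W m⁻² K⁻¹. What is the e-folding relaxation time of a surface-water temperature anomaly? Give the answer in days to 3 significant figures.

60.5 days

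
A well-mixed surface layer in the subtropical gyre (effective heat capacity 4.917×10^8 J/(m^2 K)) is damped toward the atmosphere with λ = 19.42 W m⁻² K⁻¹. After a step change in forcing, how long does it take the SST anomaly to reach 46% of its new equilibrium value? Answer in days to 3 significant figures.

181 days

Areal heat capacity C = 4.917×10^8 J/(m^2 K) (given).
τ = C / λ = 4.92×10^8 / 19.42 = 2.53×10^7 s.
Fraction reached: 1 − e^(−t/τ) = 0.46 ⇒ t = −τ ln(1 − 0.46) = τ × 0.616.
t = 1.56×10^7 s = 181 days.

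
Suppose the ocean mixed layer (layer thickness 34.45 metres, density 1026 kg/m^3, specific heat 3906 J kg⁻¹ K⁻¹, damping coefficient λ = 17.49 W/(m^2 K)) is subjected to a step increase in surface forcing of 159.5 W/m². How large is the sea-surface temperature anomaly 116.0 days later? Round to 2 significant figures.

6.6 K

Areal heat capacity C = ρ c_p D = 1026 × 3906 × 34.45 = 1.38×10^8 J m⁻² K⁻¹.
τ = C / λ = 1.38×10^8 / 17.49 = 7.89×10^6 s.
Equilibrium anomaly ΔT_eq = F / λ = 159.5 / 17.49 = 9.12 K.
t = 116.0 days = 1.00×10^7 s, so t/τ = 1.27.
ΔT(t) = ΔT_eq (1 − e^(−t/τ)) = 9.12 × (1 − e^−1.27) = 6.56 K.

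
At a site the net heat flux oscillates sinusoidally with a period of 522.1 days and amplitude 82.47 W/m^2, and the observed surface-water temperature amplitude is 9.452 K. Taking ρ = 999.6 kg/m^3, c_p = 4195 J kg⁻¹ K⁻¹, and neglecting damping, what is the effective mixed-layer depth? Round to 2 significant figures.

15 m

ω = 2π / 4.51×10^7 s = 1.39×10^-7 s⁻¹.
Required C = F₀ / (A ω) = 82.47 / (9.452 × 1.39×10^-7) = 6.26×10^7 J/(m²·K).
D = C / (ρ c_p) = 6.26×10^7 / (999.6 × 4195) = 14.9 m.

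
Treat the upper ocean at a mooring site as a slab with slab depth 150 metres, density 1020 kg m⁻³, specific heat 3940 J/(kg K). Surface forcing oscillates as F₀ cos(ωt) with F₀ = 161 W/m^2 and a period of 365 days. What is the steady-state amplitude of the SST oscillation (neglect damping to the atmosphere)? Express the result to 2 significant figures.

1.3 K

Areal heat capacity C = ρ c_p D = 1020 × 3940 × 150 = 6.03×10^8 J/(m^2 K).
Angular frequency ω = 2π / T = 2π / 3.15×10^7 s = 1.99×10^-7 s⁻¹.
Cω = 6.03×10^8 × 1.99×10^-7 = 120 W/(m²·K).
Amplitude A = F₀ / (Cω) = 161 / 120 = 1.34 K.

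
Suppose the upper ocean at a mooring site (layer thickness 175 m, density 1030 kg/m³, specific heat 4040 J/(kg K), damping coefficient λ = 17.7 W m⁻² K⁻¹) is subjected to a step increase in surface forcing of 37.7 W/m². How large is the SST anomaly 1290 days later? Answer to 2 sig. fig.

2.0 K

Areal heat capacity C = ρ c_p D = 1030 × 4040 × 175 = 7.28×10^8 J/(m^2 K).
τ = C / λ = 7.28×10^8 / 17.7 = 4.11×10^7 s.
Equilibrium anomaly ΔT_eq = F / λ = 37.7 / 17.7 = 2.13 K.
t = 1290 days = 1.11×10^8 s, so t/τ = 2.71.
ΔT(t) = ΔT_eq (1 − e^(−t/τ)) = 2.13 × (1 − e^−2.71) = 1.99 K.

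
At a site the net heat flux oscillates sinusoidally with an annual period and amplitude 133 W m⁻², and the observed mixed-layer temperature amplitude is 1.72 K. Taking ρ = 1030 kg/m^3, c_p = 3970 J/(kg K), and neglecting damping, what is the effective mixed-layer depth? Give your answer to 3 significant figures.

ω = 2π / 3.15×10^7 s = 1.99×10^-7 s⁻¹.
Required C = F₀ / (A ω) = 133 / (1.72 × 1.99×10^-7) = 3.88×10^8 J/(m²·K).
D = C / (ρ c_p) = 3.88×10^8 / (1030 × 3970) = 94.9 m.

94.9 m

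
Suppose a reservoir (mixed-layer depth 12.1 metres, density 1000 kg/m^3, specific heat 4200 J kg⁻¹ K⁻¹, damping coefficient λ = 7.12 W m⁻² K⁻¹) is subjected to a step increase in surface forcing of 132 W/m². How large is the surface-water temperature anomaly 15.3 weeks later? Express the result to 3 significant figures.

Areal heat capacity C = ρ c_p D = 1000 × 4200 × 12.1 = 5.08×10^7 J m⁻² K⁻¹.
τ = C / λ = 5.08×10^7 / 7.12 = 7.14×10^6 s.
Equilibrium anomaly ΔT_eq = F / λ = 132 / 7.12 = 18.5 K.
t = 15.3 weeks = 9.25×10^6 s, so t/τ = 1.30.
ΔT(t) = ΔT_eq (1 − e^(−t/τ)) = 18.5 × (1 − e^−1.30) = 13.5 K.

13.5 K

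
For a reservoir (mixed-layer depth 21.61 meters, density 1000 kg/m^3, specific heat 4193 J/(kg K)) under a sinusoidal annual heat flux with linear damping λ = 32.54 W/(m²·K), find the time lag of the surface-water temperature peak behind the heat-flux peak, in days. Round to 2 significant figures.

Areal heat capacity C = ρ c_p D = 1000 × 4193 × 21.61 = 9.06×10^7 J/(m^2 K).
ω = 2π / 3.15×10^7 s = 1.99×10^-7 s⁻¹.
Phase lag φ = arctan(Cω/λ) = arctan(18.1/32.54) = 0.507 rad.
Time lag = φ / ω = 0.507 / 1.99×10^-7 = 2.54×10^6 s = 29.4 days.

29 days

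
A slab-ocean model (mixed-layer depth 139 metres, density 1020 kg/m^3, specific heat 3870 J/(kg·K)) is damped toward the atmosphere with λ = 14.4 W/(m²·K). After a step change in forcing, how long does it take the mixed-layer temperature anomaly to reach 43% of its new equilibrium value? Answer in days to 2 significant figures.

Areal heat capacity C = ρ c_p D = 1020 × 3870 × 139 = 5.49×10^8 J/(m²·K).
τ = C / λ = 5.49×10^8 / 14.4 = 3.81×10^7 s.
Fraction reached: 1 − e^(−t/τ) = 0.43 ⇒ t = −τ ln(1 − 0.43) = τ × 0.562.
t = 2.14×10^7 s = 248 days.

250 days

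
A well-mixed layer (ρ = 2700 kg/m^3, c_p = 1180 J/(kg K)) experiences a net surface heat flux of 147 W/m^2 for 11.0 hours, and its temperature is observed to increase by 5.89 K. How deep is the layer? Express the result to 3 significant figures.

0.310 m

Heat input Q = F Δt = 147 × 39600 s = 5.82×10^6 J/m².
Required areal heat capacity C = Q / ΔT = 9.88×10^5 J/(m²·K).
Depth D = C / (ρ c_p) = 9.88×10^5 / (2700 × 1180) = 0.310 m.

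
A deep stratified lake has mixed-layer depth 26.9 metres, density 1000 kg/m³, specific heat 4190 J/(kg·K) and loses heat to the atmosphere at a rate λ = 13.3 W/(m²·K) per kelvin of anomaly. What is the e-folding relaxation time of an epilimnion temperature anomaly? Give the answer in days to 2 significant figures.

98 days

Areal heat capacity C = ρ c_p D = 1000 × 4190 × 26.9 = 1.13×10^8 J/(m²·K).
Relaxation time τ = C / λ = 1.13×10^8 / 13.3 = 8.47×10^6 s.
In days: 8.47×10^6 s / (86400 s/day) = 98.1 days.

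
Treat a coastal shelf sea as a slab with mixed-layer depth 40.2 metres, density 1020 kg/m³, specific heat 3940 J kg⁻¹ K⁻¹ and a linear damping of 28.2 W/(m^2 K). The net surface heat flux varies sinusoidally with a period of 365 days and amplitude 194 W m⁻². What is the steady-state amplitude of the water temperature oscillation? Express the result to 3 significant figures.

4.53 K

Areal heat capacity C = ρ c_p D = 1020 × 3940 × 40.2 = 1.62×10^8 J/(m^2 K).
Angular frequency ω = 2π / T = 2π / 3.15×10^7 s = 1.99×10^-7 s⁻¹.
√((Cω)² + λ²) = √((32.2)² + 28.2²) = 42.8 W/(m²·K).
Amplitude A = F₀ / √((Cω)²+λ²) = 194 / 42.8 = 4.53 K.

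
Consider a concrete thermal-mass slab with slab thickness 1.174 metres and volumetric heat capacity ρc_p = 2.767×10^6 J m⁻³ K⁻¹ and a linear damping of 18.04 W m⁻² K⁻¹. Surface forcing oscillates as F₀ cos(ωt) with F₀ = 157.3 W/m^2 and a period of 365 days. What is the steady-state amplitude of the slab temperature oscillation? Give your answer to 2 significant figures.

8.7 K

Areal heat capacity C = ρc_p × D = 2.767×10^6 × 1.174 = 3.25×10^6 J m⁻² K⁻¹.
Angular frequency ω = 2π / T = 2π / 3.15×10^7 s = 1.99×10^-7 s⁻¹.
√((Cω)² + λ²) = √((0.647)² + 18.04²) = 18.1 W/(m²·K).
Amplitude A = F₀ / √((Cω)²+λ²) = 157.3 / 18.1 = 8.71 K.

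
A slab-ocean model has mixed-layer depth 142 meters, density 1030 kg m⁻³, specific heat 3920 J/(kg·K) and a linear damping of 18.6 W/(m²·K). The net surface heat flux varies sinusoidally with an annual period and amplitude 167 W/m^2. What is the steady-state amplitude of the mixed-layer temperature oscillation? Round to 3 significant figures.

1.44 K

Areal heat capacity C = ρ c_p D = 1030 × 3920 × 142 = 5.73×10^8 J/(m²·K).
Angular frequency ω = 2π / T = 2π / 3.15×10^7 s = 1.99×10^-7 s⁻¹.
√((Cω)² + λ²) = √((114)² + 18.6²) = 116 W/(m²·K).
Amplitude A = F₀ / √((Cω)²+λ²) = 167 / 116 = 1.44 K.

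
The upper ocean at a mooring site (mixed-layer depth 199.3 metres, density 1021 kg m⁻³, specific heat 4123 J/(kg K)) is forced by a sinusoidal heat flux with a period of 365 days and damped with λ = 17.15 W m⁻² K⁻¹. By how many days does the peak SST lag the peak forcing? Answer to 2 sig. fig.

85 days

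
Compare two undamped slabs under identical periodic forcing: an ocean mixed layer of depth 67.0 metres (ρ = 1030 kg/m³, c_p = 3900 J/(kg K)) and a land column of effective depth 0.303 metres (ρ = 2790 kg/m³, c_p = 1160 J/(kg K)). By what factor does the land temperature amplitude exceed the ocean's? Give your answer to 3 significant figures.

C_ocean = 1030 × 3900 × 67.0 = 2.69×10^8 J/(m²·K).
C_land = 2790 × 1160 × 0.303 = 9.81×10^5 J/(m²·K).
Undamped amplitude ∝ 1/C, so A_land/A_ocean = C_ocean/C_land = 274.

274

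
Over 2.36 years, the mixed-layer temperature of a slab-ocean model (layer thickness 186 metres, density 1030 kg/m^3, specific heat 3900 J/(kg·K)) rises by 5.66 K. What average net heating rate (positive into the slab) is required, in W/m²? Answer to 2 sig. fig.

57

Areal heat capacity C = ρ c_p D = 1030 × 3900 × 186 = 7.47×10^8 J/(m^2 K).
Required heat per unit area: Q = C ΔT = 7.47×10^8 × 5.66 = 4.23×10^9 J/m².
Flux F = Q / Δt = 4.23×10^9 / 7.45×10^7 s = 56.8 W/m².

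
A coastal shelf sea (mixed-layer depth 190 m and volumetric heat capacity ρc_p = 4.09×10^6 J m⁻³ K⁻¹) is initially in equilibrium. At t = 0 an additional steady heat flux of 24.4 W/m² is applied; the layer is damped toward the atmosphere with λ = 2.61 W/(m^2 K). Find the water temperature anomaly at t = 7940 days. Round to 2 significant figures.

8.4 K

Areal heat capacity C = ρc_p × D = 4.09×10^6 × 190 = 7.77×10^8 J m⁻² K⁻¹.
τ = C / λ = 7.77×10^8 / 2.61 = 2.98×10^8 s.
Equilibrium anomaly ΔT_eq = F / λ = 24.4 / 2.61 = 9.35 K.
t = 7940 days = 6.86×10^8 s, so t/τ = 2.30.
ΔT(t) = ΔT_eq (1 − e^(−t/τ)) = 9.35 × (1 − e^−2.30) = 8.42 K.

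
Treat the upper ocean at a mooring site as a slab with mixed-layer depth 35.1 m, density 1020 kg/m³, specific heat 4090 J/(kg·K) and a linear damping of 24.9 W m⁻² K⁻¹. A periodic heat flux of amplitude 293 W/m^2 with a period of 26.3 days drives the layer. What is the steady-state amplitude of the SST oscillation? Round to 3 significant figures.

0.722 K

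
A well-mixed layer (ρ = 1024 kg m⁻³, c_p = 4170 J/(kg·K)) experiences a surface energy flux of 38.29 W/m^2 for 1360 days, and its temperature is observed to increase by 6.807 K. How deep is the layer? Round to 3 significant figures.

155 m

Heat input Q = F Δt = 38.29 × 1.18×10^8 s = 4.50×10^9 J/m².
Required areal heat capacity C = Q / ΔT = 6.61×10^8 J/(m²·K).
Depth D = C / (ρ c_p) = 6.61×10^8 / (1024 × 4170) = 155 m.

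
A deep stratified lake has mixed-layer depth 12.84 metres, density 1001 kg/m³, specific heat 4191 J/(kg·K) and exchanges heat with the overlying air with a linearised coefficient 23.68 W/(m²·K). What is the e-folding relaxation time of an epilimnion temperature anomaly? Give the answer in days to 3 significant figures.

26.3 days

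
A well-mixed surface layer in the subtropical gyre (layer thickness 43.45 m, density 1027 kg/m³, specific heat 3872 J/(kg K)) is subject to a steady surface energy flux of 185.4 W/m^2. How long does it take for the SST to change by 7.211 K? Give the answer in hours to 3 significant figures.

Areal heat capacity C = ρ c_p D = 1027 × 3872 × 43.45 = 1.73×10^8 J m⁻² K⁻¹.
Time required: Δt = C ΔT / F = 1.73×10^8 × 7.211 / 185.4 = 6.72×10^6 s.
In hours: 6.72×10^6 s / (3600 s/hour) = 1870 hours.

1870 hours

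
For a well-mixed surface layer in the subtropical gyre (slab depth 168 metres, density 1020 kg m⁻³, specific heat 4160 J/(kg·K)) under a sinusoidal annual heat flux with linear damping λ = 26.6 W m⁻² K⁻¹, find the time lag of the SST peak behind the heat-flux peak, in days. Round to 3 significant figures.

Areal heat capacity C = ρ c_p D = 1020 × 4160 × 168 = 7.13×10^8 J/(m²·K).
ω = 2π / 3.15×10^7 s = 1.99×10^-7 s⁻¹.
Phase lag φ = arctan(Cω/λ) = arctan(142/26.6) = 1.39 rad.
Time lag = φ / ω = 1.39 / 1.99×10^-7 = 6.95×10^6 s = 80.5 days.

80.5 days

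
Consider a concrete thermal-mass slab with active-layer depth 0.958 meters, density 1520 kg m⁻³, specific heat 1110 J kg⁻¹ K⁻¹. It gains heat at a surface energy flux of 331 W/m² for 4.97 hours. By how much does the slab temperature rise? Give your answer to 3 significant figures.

Areal heat capacity C = ρ c_p D = 1520 × 1110 × 0.958 = 1.62×10^6 J m⁻² K⁻¹.
Net heat input Q = F Δt = 331 × (4.97 hours × 3600 s/hour) = 5.92×10^6 J/m².
ΔT = Q / C = 5.92×10^6 / 1.62×10^6 = 3.66 K.

3.66 K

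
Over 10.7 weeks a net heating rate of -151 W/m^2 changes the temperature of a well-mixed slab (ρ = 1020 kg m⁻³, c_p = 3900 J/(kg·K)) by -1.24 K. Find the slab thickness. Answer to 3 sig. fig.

198 m

Heat input Q = F Δt = -151 × 6.47×10^6 s = -9.77×10^8 J/m².
Required areal heat capacity C = Q / ΔT = 7.88×10^8 J/(m²·K).
Depth D = C / (ρ c_p) = 7.88×10^8 / (1020 × 3900) = 198 m.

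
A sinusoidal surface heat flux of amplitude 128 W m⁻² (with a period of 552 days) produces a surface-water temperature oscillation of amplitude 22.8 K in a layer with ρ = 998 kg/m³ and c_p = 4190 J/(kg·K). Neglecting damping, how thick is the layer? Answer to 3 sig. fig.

10.2 m

ω = 2π / 4.77×10^7 s = 1.32×10^-7 s⁻¹.
Required C = F₀ / (A ω) = 128 / (22.8 × 1.32×10^-7) = 4.26×10^7 J/(m²·K).
D = C / (ρ c_p) = 4.26×10^7 / (998 × 4190) = 10.2 m.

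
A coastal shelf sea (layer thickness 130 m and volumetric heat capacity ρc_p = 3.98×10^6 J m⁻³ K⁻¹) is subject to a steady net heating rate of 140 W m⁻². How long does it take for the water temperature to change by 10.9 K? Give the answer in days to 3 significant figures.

Areal heat capacity C = ρc_p × D = 3.98×10^6 × 130 = 5.17×10^8 J m⁻² K⁻¹.
Time required: Δt = C ΔT / F = 5.17×10^8 × 10.9 / 140 = 4.03×10^7 s.
In days: 4.03×10^7 s / (86400 s/day) = 466 days.

466 days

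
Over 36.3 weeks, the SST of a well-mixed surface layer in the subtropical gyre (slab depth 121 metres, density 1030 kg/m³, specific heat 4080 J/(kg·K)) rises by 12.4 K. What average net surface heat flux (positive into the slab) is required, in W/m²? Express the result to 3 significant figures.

Areal heat capacity C = ρ c_p D = 1030 × 4080 × 121 = 5.08×10^8 J/(m²·K).
Required heat per unit area: Q = C ΔT = 5.08×10^8 × 12.4 = 6.31×10^9 J/m².
Flux F = Q / Δt = 6.31×10^9 / 2.20×10^7 s = 287 W/m².

287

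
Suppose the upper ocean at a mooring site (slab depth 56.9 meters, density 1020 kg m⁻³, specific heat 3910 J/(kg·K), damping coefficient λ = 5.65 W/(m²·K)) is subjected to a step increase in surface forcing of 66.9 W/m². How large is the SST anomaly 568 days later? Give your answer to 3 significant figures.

8.35 K

Areal heat capacity C = ρ c_p D = 1020 × 3910 × 56.9 = 2.27×10^8 J m⁻² K⁻¹.
τ = C / λ = 2.27×10^8 / 5.65 = 4.02×10^7 s.
Equilibrium anomaly ΔT_eq = F / λ = 66.9 / 5.65 = 11.8 K.
t = 568 days = 4.91×10^7 s, so t/τ = 1.22.
ΔT(t) = ΔT_eq (1 − e^(−t/τ)) = 11.8 × (1 − e^−1.22) = 8.35 K.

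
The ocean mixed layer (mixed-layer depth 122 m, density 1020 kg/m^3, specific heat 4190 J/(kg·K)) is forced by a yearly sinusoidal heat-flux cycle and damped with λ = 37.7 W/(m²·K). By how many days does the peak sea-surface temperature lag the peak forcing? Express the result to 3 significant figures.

71.0 days

Areal heat capacity C = ρ c_p D = 1020 × 4190 × 122 = 5.21×10^8 J/(m²·K).
ω = 2π / 3.15×10^7 s = 1.99×10^-7 s⁻¹.
Phase lag φ = arctan(Cω/λ) = arctan(104/37.7) = 1.22 rad.
Time lag = φ / ω = 1.22 / 1.99×10^-7 = 6.14×10^6 s = 71.0 days.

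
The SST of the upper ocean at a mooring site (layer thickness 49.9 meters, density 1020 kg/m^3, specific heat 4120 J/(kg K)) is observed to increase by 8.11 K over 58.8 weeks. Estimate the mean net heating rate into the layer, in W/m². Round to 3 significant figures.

47.8

Areal heat capacity C = ρ c_p D = 1020 × 4120 × 49.9 = 2.10×10^8 J/(m^2 K).
Required heat per unit area: Q = C ΔT = 2.10×10^8 × 8.11 = 1.70×10^9 J/m².
Flux F = Q / Δt = 1.70×10^9 / 3.56×10^7 s = 47.8 W/m².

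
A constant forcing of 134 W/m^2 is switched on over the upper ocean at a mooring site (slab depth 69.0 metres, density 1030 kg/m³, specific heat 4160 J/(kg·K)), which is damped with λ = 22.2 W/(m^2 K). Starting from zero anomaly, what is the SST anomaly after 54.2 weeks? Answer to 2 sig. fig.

5.5 K

Areal heat capacity C = ρ c_p D = 1030 × 4160 × 69.0 = 2.96×10^8 J/(m^2 K).
τ = C / λ = 2.96×10^8 / 22.2 = 1.33×10^7 s.
Equilibrium anomaly ΔT_eq = F / λ = 134 / 22.2 = 6.04 K.
t = 54.2 weeks = 3.28×10^7 s, so t/τ = 2.46.
ΔT(t) = ΔT_eq (1 − e^(−t/τ)) = 6.04 × (1 − e^−2.46) = 5.52 K.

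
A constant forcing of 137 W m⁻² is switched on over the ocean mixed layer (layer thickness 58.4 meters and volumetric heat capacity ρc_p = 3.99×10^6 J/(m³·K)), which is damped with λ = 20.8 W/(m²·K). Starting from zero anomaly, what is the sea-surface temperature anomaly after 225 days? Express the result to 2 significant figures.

Areal heat capacity C = ρc_p × D = 3.99×10^6 × 58.4 = 2.33×10^8 J/(m^2 K).
τ = C / λ = 2.33×10^8 / 20.8 = 1.12×10^7 s.
Equilibrium anomaly ΔT_eq = F / λ = 137 / 20.8 = 6.59 K.
t = 225 days = 1.94×10^7 s, so t/τ = 1.74.
ΔT(t) = ΔT_eq (1 − e^(−t/τ)) = 6.59 × (1 − e^−1.74) = 5.43 K.

5.4 K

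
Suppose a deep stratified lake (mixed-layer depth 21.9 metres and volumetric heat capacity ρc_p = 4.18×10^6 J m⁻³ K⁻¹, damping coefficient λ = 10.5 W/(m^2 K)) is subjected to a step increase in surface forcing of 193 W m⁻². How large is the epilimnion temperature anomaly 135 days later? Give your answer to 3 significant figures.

13.6 K

Areal heat capacity C = ρc_p × D = 4.18×10^6 × 21.9 = 9.15×10^7 J/(m^2 K).
τ = C / λ = 9.15×10^7 / 10.5 = 8.72×10^6 s.
Equilibrium anomaly ΔT_eq = F / λ = 193 / 10.5 = 18.4 K.
t = 135 days = 1.17×10^7 s, so t/τ = 1.34.
ΔT(t) = ΔT_eq (1 − e^(−t/τ)) = 18.4 × (1 − e^−1.34) = 13.6 K.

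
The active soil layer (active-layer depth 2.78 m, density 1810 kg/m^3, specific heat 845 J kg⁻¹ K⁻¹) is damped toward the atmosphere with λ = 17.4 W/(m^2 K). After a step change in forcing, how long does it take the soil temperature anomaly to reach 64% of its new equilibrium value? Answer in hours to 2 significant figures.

69 hours

Areal heat capacity C = ρ c_p D = 1810 × 845 × 2.78 = 4.25×10^6 J/(m²·K).
τ = C / λ = 4.25×10^6 / 17.4 = 2.44×10^5 s.
Fraction reached: 1 − e^(−t/τ) = 0.64 ⇒ t = −τ ln(1 − 0.64) = τ × 1.02.
t = 2.50×10^5 s = 69.3 hours.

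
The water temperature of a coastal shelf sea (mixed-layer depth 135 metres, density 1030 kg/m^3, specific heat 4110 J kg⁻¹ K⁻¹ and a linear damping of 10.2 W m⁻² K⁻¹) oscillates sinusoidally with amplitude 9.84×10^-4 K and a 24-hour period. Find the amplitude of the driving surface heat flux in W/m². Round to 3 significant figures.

40.9

Areal heat capacity C = ρ c_p D = 1030 × 4110 × 135 = 5.71×10^8 J m⁻² K⁻¹.
ω = 2π / 86400 s = 7.27×10^-5 s⁻¹.
√((Cω)² + λ²) = √((41600)² + 10.2²) = 41600 W/(m²·K).
F₀ = A × √((Cω)²+λ²) = 9.84×10^-4 × 41600 = 40.9 W/m².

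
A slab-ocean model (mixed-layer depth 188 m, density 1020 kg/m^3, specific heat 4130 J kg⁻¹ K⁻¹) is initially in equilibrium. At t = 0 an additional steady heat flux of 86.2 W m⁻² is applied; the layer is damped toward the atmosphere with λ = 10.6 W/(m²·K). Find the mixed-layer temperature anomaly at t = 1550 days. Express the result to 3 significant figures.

6.78 K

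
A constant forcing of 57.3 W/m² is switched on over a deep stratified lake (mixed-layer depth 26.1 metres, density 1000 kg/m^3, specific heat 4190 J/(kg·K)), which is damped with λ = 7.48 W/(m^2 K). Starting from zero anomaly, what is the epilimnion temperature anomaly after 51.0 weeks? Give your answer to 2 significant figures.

6.7 K

Areal heat capacity C = ρ c_p D = 1000 × 4190 × 26.1 = 1.09×10^8 J/(m²·K).
τ = C / λ = 1.09×10^8 / 7.48 = 1.46×10^7 s.
Equilibrium anomaly ΔT_eq = F / λ = 57.3 / 7.48 = 7.66 K.
t = 51.0 weeks = 3.08×10^7 s, so t/τ = 2.11.
ΔT(t) = ΔT_eq (1 − e^(−t/τ)) = 7.66 × (1 − e^−2.11) = 6.73 K.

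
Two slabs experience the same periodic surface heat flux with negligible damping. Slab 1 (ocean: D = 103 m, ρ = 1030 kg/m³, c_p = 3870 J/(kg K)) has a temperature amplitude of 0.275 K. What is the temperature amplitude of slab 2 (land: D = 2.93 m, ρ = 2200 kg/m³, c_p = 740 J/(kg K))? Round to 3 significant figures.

23.7 K

C_ocean = 4.11×10^8 J/(m²·K); C_land = 4.77×10^6 J/(m²·K).
A ∝ 1/C ⇒ A_land = A_ocean × C_ocean/C_land = 0.275 × 86.1 = 23.7 K.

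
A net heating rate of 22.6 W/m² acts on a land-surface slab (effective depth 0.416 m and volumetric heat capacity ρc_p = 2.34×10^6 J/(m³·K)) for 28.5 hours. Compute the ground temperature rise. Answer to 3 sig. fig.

Areal heat capacity C = ρc_p × D = 2.34×10^6 × 0.416 = 9.73×10^5 J/(m²·K).
Net heat input Q = F Δt = 22.6 × (28.5 hours × 3600 s/hour) = 2.32×10^6 J/m².
ΔT = Q / C = 2.32×10^6 / 9.73×10^5 = 2.38 K.

2.38 K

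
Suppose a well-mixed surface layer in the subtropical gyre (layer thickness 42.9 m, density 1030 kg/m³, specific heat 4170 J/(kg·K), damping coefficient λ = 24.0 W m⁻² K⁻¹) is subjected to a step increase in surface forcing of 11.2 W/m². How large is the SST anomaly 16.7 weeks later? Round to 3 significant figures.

Areal heat capacity C = ρ c_p D = 1030 × 4170 × 42.9 = 1.84×10^8 J/(m^2 K).
τ = C / λ = 1.84×10^8 / 24.0 = 7.68×10^6 s.
Equilibrium anomaly ΔT_eq = F / λ = 11.2 / 24.0 = 0.467 K.
t = 16.7 weeks = 1.01×10^7 s, so t/τ = 1.32.
ΔT(t) = ΔT_eq (1 − e^(−t/τ)) = 0.467 × (1 − e^−1.32) = 0.341 K.

0.341 K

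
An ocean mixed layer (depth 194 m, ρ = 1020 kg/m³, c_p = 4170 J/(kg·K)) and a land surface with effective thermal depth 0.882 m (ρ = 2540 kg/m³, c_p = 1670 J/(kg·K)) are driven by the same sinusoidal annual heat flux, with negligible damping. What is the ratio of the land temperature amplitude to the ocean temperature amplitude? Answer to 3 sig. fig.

221

C_ocean = 1020 × 4170 × 194 = 8.25×10^8 J/(m²·K).
C_land = 2540 × 1670 × 0.882 = 3.74×10^6 J/(m²·K).
Undamped amplitude ∝ 1/C, so A_land/A_ocean = C_ocean/C_land = 221.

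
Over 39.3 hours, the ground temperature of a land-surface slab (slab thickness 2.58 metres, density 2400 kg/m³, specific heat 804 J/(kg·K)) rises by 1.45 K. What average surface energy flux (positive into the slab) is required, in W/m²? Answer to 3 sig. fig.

51.0

Areal heat capacity C = ρ c_p D = 2400 × 804 × 2.58 = 4.98×10^6 J/(m^2 K).
Required heat per unit area: Q = C ΔT = 4.98×10^6 × 1.45 = 7.22×10^6 J/m².
Flux F = Q / Δt = 7.22×10^6 / 1.41×10^5 s = 51.0 W/m².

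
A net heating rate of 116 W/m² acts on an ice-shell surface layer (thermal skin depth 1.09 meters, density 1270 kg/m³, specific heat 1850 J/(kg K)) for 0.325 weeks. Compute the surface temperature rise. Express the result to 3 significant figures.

8.90 K

Areal heat capacity C = ρ c_p D = 1270 × 1850 × 1.09 = 2.56×10^6 J m⁻² K⁻¹.
Net heat input Q = F Δt = 116 × (0.325 weeks × 6.048×10^5 s/week) = 2.28×10^7 J/m².
ΔT = Q / C = 2.28×10^7 / 2.56×10^6 = 8.90 K.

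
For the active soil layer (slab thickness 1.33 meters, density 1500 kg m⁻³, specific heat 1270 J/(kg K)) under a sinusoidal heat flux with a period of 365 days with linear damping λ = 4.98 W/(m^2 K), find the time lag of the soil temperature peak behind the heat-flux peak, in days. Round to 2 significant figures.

Areal heat capacity C = ρ c_p D = 1500 × 1270 × 1.33 = 2.53×10^6 J/(m^2 K).
ω = 2π / 3.15×10^7 s = 1.99×10^-7 s⁻¹.
Phase lag φ = arctan(Cω/λ) = arctan(0.505/4.98) = 0.101 rad.
Time lag = φ / ω = 0.101 / 1.99×10^-7 = 5.07×10^5 s = 5.87 days.

5.9 days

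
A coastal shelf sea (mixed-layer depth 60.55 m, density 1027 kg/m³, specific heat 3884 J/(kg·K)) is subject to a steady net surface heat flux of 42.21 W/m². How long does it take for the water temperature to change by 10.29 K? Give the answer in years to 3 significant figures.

Areal heat capacity C = ρ c_p D = 1027 × 3884 × 60.55 = 2.42×10^8 J m⁻² K⁻¹.
Time required: Δt = C ΔT / F = 2.42×10^8 × 10.29 / 42.21 = 5.89×10^7 s.
In years: 5.89×10^7 s / (3.156×10^7 s/year) = 1.87 years.

1.87 years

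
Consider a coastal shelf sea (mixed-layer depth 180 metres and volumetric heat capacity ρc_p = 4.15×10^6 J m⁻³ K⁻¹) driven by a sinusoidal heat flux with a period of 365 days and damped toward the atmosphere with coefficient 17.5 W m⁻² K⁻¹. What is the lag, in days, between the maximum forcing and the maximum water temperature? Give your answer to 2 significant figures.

Areal heat capacity C = ρc_p × D = 4.15×10^6 × 180 = 7.47×10^8 J m⁻² K⁻¹.
ω = 2π / 3.15×10^7 s = 1.99×10^-7 s⁻¹.
Phase lag φ = arctan(Cω/λ) = arctan(149/17.5) = 1.45 rad.
Time lag = φ / ω = 1.45 / 1.99×10^-7 = 7.30×10^6 s = 84.5 days.

84 days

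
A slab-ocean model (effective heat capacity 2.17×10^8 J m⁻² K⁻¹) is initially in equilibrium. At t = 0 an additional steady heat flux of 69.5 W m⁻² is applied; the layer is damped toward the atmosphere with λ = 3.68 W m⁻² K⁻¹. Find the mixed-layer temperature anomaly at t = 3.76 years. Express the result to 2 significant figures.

16 K

Areal heat capacity C = 2.17×10^8 J m⁻² K⁻¹ (given).
τ = C / λ = 2.17×10^8 / 3.68 = 5.90×10^7 s.
Equilibrium anomaly ΔT_eq = F / λ = 69.5 / 3.68 = 18.9 K.
t = 3.76 years = 1.19×10^8 s, so t/τ = 2.01.
ΔT(t) = ΔT_eq (1 − e^(−t/τ)) = 18.9 × (1 − e^−2.01) = 16.4 K.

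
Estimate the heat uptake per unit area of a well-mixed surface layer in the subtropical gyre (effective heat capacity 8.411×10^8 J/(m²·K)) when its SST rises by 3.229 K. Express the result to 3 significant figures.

Areal heat capacity C = 8.411×10^8 J/(m²·K) (given).
ΔQ = C ΔT = 8.41×10^8 × 3.229 = 2.72×10^9 J/m².

2.72×10^9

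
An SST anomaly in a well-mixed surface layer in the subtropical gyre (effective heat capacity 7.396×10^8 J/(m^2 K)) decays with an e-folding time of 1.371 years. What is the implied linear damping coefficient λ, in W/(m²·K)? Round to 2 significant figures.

17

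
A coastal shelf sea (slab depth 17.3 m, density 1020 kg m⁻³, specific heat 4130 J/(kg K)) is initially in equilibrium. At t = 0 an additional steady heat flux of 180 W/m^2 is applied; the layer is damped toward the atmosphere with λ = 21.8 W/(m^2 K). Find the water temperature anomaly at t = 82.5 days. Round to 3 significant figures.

Areal heat capacity C = ρ c_p D = 1020 × 4130 × 17.3 = 7.29×10^7 J m⁻² K⁻¹.
τ = C / λ = 7.29×10^7 / 21.8 = 3.34×10^6 s.
Equilibrium anomaly ΔT_eq = F / λ = 180 / 21.8 = 8.26 K.
t = 82.5 days = 7.13×10^6 s, so t/τ = 2.13.
ΔT(t) = ΔT_eq (1 − e^(−t/τ)) = 8.26 × (1 − e^−2.13) = 7.28 K.

7.28 K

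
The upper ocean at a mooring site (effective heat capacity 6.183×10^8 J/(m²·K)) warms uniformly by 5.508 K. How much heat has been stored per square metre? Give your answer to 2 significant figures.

3.4×10^9

Areal heat capacity C = 6.183×10^8 J/(m²·K) (given).
ΔQ = C ΔT = 6.18×10^8 × 5.508 = 3.41×10^9 J/m².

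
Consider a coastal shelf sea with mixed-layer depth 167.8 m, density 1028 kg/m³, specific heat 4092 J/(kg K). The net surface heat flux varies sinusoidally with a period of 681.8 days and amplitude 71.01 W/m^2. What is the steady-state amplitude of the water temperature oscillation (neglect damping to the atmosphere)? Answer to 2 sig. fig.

Areal heat capacity C = ρ c_p D = 1028 × 4092 × 167.8 = 7.06×10^8 J m⁻² K⁻¹.
Angular frequency ω = 2π / T = 2π / 5.89×10^7 s = 1.07×10^-7 s⁻¹.
Cω = 7.06×10^8 × 1.07×10^-7 = 75.3 W/(m²·K).
Amplitude A = F₀ / (Cω) = 71.01 / 75.3 = 0.943 K.

0.94 K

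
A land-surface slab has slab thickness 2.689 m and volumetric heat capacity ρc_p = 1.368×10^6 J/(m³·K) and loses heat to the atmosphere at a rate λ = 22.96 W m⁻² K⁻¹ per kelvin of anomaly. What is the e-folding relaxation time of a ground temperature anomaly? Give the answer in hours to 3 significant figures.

44.5 hours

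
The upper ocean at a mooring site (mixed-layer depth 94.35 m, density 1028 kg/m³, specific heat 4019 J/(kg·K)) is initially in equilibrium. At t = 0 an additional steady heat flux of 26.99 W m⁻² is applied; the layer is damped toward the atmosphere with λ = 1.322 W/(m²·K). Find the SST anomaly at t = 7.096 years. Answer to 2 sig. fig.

11 K

Areal heat capacity C = ρ c_p D = 1028 × 4019 × 94.35 = 3.90×10^8 J/(m^2 K).
τ = C / λ = 3.90×10^8 / 1.322 = 2.95×10^8 s.
Equilibrium anomaly ΔT_eq = F / λ = 26.99 / 1.322 = 20.4 K.
t = 7.096 years = 2.24×10^8 s, so t/τ = 0.759.
ΔT(t) = ΔT_eq (1 − e^(−t/τ)) = 20.4 × (1 − e^−0.759) = 10.9 K.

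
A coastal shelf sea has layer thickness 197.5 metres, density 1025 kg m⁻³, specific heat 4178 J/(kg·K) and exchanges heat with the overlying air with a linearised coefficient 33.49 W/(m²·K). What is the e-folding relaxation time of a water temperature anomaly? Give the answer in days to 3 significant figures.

Areal heat capacity C = ρ c_p D = 1025 × 4178 × 197.5 = 8.46×10^8 J/(m²·K).
Relaxation time τ = C / λ = 8.46×10^8 / 33.49 = 2.53×10^7 s.
In days: 2.53×10^7 s / (86400 s/day) = 292 days.

292 days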